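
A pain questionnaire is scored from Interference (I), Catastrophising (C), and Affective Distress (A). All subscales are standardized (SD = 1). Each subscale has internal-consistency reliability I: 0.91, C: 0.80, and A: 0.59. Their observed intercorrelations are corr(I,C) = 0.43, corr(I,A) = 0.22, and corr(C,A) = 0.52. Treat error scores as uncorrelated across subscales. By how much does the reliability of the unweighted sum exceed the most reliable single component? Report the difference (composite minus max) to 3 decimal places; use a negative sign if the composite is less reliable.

-0.041

Var(sum) = 3 + 2.34 = 5.34; true-score variance = 2.3 + 2.34 = 4.64; composite reliability = 0.8689.
Max component reliability = 0.9100.
Difference = 0.8689 − 0.9100 = -0.041.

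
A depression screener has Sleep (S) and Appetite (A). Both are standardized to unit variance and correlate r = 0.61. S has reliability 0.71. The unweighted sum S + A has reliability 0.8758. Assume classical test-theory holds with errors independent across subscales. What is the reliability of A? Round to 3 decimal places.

0.890

Var(S+A) = 2 + 2·0.61 = 3.220.
True-score variance = ρ_S + ρ_A + 2·0.61, so 0.8758 = (0.71 + ρ_A + 1.22) / 3.220.
ρ_A = 0.8758·3.220 − 0.71 − 1.22 = 0.890.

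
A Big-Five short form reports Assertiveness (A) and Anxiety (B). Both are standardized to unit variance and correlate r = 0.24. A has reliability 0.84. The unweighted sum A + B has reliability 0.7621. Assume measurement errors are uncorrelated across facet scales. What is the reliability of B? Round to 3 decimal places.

Var(A+B) = 2 + 2·0.24 = 2.480.
True-score variance = ρ_A + ρ_B + 2·0.24, so 0.7621 = (0.84 + ρ_B + 0.48) / 2.480.
ρ_B = 0.7621·2.480 − 0.84 − 0.48 = 0.570.

0.570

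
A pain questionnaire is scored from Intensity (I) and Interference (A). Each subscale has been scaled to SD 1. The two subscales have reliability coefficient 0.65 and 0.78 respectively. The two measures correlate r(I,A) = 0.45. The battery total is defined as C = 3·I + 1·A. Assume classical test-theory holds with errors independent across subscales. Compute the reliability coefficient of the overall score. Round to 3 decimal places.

0.735

Var(C) = 3² + 1 + 2·[3·0.45] = 10 + 2.7 = 12.7.
Because errors are independent across components, Cov(Tᵢ,Tⱼ) = Cov(Xᵢ,Xⱼ); the off-diagonal part of the true-score variance is the same as above.
True-score variance = [3²·0.65 + 0.78] + 2.7 = 6.63 + 2.7 = 9.33.
Reliability = 9.33 / 12.7 = 0.735.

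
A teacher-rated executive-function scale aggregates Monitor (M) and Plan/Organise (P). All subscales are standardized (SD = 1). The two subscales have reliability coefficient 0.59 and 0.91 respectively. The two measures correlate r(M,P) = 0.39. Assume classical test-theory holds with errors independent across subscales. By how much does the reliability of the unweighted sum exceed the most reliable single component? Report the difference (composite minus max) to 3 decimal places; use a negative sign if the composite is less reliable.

-0.090

Var(sum) = 2 + 0.78 = 2.78; true-score variance = 1.5 + 0.78 = 2.28; composite reliability = 0.8201.
Max component reliability = 0.9100.
Difference = 0.8201 − 0.9100 = -0.090.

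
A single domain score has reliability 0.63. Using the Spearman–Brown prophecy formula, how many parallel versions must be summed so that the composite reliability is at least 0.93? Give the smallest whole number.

k ≥ ρ*(1−ρ₁)/(ρ₁(1−ρ*)) = 0.93·0.37 / (0.63·0.07) = 7.803.
Smallest integer k = 8.

8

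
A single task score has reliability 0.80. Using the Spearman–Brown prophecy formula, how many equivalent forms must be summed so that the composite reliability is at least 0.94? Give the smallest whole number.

4

k ≥ ρ*(1−ρ₁)/(ρ₁(1−ρ*)) = 0.94·0.20 / (0.80·0.06) = 3.917.
Smallest integer k = 4.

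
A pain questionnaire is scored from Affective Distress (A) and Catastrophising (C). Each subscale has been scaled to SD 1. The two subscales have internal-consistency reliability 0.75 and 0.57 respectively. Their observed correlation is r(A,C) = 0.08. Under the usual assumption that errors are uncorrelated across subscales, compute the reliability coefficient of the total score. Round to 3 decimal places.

Var(A+C) = 2 + 2·[0.08] = 2 + 0.16 = 2.16.
Under uncorrelated errors the observed covariances equal the true-score covariances, so only the own-variance terms attenuate.
True-score variance = [0.75 + 0.57] + 0.16 = 1.32 + 0.16 = 1.48.
Reliability = 1.48 / 2.16 = 0.685.

0.685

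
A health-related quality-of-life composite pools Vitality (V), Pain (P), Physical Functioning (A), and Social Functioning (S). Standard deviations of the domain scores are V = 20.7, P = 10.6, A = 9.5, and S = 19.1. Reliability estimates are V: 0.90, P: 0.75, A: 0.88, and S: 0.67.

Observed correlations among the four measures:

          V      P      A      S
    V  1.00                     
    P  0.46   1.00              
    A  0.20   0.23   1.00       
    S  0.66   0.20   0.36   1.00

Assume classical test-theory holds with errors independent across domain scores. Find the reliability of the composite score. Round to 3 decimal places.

Var(V+P+A+S) = 20.7² + 10.6² + 9.5² + 19.1² + 2·[20.7·10.6·0.46 + 20.7·9.5·0.20 + 20.7·19.1·0.66 + 10.6·9.5·0.23 + 10.6·19.1·0.20 + 9.5·19.1·0.36] = 995.91 + 1060.36 = 2056.27.
Because errors are independent across components, Cov(Tᵢ,Tⱼ) = Cov(Xᵢ,Xⱼ); the off-diagonal part of the true-score variance is the same as above.
True-score variance = [20.7²·0.90 + 10.6²·0.75 + 9.5²·0.88 + 19.1²·0.67] + 1060.36 = 793.754 + 1060.36 = 1854.12.
Reliability = 1854.12 / 2056.27 = 0.902.

0.902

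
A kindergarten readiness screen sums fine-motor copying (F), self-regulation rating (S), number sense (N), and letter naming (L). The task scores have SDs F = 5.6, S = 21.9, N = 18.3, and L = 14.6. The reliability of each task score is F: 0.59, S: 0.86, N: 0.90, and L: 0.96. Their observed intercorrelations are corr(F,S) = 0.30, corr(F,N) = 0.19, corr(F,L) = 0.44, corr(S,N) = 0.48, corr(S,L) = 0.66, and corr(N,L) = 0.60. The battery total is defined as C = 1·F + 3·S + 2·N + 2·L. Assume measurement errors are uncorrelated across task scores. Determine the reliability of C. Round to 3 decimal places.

Var(C) = 5.6² + 3²·21.9² + 2²·18.3² + 2²·14.6² + 2·[3·5.6·21.9·0.30 + 2·5.6·18.3·0.19 + 2·5.6·14.6·0.44 + 6·21.9·18.3·0.48 + 6·21.9·14.6·0.66 + 4·18.3·14.6·0.60] = 6540.05 + 6565.77 = 13105.8.
Under uncorrelated errors the observed covariances equal the true-score covariances, so only the own-variance terms attenuate.
True-score variance = [5.6²·0.59 + 3²·21.9²·0.86 + 2²·18.3²·0.90 + 2²·14.6²·0.96] + 6565.77 = 5754.82 + 6565.77 = 12320.6.
Reliability = 12320.6 / 13105.8 = 0.940.

0.940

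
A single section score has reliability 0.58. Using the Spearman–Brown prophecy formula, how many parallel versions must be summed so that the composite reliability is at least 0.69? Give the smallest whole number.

2

k ≥ ρ*(1−ρ₁)/(ρ₁(1−ρ*)) = 0.69·0.42 / (0.58·0.31) = 1.612.
Smallest integer k = 2.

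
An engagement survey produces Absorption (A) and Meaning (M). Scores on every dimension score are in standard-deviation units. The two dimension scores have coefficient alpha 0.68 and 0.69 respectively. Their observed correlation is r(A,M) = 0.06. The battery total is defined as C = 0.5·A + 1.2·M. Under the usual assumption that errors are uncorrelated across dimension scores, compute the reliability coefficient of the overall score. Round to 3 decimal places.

Var(C) = 0.5² + 1.2² + 2·[0.6·0.06] = 1.69 + 0.072 = 1.762.
Because errors are independent across components, Cov(Tᵢ,Tⱼ) = Cov(Xᵢ,Xⱼ); the off-diagonal part of the true-score variance is the same as above.
True-score variance = [0.5²·0.68 + 1.2²·0.69] + 0.072 = 1.1636 + 0.072 = 1.2356.
Reliability = 1.2356 / 1.762 = 0.701.

0.701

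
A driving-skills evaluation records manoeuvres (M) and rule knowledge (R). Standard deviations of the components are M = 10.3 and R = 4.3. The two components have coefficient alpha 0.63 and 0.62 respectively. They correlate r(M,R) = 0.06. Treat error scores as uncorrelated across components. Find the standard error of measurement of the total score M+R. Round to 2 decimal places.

Var(total) = 124.58 + 5.3148 = 129.895.
True-score variance = 78.3005 + 5.3148 = 83.6153, so reliability = 0.6437.
Error variance = 129.895 − 83.6153 = 46.2795; SEM = √46.2795 = 6.80.

6.80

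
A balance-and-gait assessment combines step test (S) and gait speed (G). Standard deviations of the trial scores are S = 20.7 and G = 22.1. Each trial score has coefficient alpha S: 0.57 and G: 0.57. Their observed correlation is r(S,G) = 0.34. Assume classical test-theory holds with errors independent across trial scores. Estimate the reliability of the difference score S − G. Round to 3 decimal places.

0.349

Var(S−G) = 20.7² + 22.1² − 2·20.7·22.1·0.34 = 916.9 − 311.08 = 605.82.
With uncorrelated errors the cross-covariances are all true-score covariance, so they carry over unchanged; only the diagonal terms shrink to ρᵢσᵢ².
True-score variance = [20.7²·0.57 + 22.1²·0.57] − 311.08 = 522.633 − 311.08 = 211.553.
Reliability = 211.553 / 605.82 = 0.349.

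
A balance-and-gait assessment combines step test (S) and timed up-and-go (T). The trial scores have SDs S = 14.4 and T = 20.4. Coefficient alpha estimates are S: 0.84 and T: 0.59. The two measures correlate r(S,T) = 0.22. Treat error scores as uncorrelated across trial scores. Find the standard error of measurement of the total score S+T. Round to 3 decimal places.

14.276

Var(total) = 623.52 + 129.254 = 752.774.
True-score variance = 419.717 + 129.254 = 548.971, so reliability = 0.7293.
Error variance = 752.774 − 548.971 = 203.803; SEM = √203.803 = 14.276.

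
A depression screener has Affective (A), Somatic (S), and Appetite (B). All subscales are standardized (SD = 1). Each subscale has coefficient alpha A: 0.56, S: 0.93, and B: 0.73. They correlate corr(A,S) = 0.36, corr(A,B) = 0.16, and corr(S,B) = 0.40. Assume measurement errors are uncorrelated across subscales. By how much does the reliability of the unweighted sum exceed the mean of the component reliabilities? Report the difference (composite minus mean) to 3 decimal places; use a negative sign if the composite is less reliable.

0.099

Var(sum) = 3 + 1.84 = 4.84; true-score variance = 2.22 + 1.84 = 4.06; composite reliability = 0.8388.
Mean component reliability = 0.7400.
Difference = 0.8388 − 0.7400 = 0.099.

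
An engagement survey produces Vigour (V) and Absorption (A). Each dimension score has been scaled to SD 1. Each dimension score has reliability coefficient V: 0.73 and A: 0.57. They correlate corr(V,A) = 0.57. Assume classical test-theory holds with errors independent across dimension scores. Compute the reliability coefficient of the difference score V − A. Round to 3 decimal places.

0.186

Var(V−A) = 1 + 1 − 2·0.57 = 2 − 1.14 = 0.86.
With uncorrelated errors the cross-covariances are all true-score covariance, so they carry over unchanged; only the diagonal terms shrink to ρᵢσᵢ².
True-score variance = [0.73 + 0.57] − 1.14 = 1.3 − 1.14 = 0.16.
Reliability = 0.16 / 0.86 = 0.186.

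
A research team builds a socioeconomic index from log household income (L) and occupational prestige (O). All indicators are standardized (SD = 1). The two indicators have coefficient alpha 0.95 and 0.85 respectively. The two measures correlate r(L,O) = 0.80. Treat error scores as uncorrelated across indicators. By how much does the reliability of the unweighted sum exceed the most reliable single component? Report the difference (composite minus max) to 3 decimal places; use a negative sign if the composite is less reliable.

Var(sum) = 2 + 1.6 = 3.6; true-score variance = 1.8 + 1.6 = 3.4; composite reliability = 0.9444.
Max component reliability = 0.9500.
Difference = 0.9444 − 0.9500 = -0.006.

-0.006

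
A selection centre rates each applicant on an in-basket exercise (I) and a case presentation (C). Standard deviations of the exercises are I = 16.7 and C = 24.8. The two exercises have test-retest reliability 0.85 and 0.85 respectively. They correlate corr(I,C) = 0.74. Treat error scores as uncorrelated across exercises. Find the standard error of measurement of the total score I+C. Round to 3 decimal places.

11.580

Var(total) = 893.93 + 612.957 = 1506.89.
True-score variance = 759.841 + 612.957 = 1372.8, so reliability = 0.9110.
Error variance = 1506.89 − 1372.8 = 134.09; SEM = √134.09 = 11.580.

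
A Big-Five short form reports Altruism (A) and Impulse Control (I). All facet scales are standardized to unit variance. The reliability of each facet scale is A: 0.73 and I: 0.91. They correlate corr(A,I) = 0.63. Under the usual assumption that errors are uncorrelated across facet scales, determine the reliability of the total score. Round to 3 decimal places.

Var(A+I) = 2 + 2·[0.63] = 2 + 1.26 = 3.26.
Under uncorrelated errors the observed covariances equal the true-score covariances, so only the own-variance terms attenuate.
True-score variance = [0.73 + 0.91] + 1.26 = 1.64 + 1.26 = 2.9.
Reliability = 2.9 / 3.26 = 0.890.

0.890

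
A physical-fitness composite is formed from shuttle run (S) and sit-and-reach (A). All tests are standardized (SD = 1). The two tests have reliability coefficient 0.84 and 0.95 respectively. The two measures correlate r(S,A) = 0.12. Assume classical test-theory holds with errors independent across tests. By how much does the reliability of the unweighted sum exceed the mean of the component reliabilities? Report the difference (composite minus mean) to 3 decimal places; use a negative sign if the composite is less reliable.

Var(sum) = 2 + 0.24 = 2.24; true-score variance = 1.79 + 0.24 = 2.03; composite reliability = 0.9062.
Mean component reliability = 0.8950.
Difference = 0.9062 − 0.8950 = 0.011.

0.011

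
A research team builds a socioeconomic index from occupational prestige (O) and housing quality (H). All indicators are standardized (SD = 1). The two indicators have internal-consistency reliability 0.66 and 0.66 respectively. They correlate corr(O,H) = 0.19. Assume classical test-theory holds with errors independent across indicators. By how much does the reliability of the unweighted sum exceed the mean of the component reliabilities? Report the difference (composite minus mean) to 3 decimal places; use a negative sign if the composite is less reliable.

0.054

Var(sum) = 2 + 0.38 = 2.38; true-score variance = 1.32 + 0.38 = 1.7; composite reliability = 0.7143.
Mean component reliability = 0.6600.
Difference = 0.7143 − 0.6600 = 0.054.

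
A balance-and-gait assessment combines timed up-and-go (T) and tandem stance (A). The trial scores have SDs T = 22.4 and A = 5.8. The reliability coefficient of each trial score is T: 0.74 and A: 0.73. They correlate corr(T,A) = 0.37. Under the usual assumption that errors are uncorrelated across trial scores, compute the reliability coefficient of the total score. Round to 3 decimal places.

0.779

Var(T+A) = 22.4² + 5.8² + 2·[22.4·5.8·0.37] = 535.4 + 96.1408 = 631.541.
Because errors are independent across components, Cov(Tᵢ,Tⱼ) = Cov(Xᵢ,Xⱼ); the off-diagonal part of the true-score variance is the same as above.
True-score variance = [22.4²·0.74 + 5.8²·0.73] + 96.1408 = 395.86 + 96.1408 = 492.
Reliability = 492 / 631.541 = 0.779.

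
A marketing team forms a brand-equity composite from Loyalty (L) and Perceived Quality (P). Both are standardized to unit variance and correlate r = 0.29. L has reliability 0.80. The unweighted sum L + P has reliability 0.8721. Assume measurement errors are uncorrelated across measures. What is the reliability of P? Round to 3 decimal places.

0.870

Var(L+P) = 2 + 2·0.29 = 2.580.
True-score variance = ρ_L + ρ_P + 2·0.29, so 0.8721 = (0.80 + ρ_P + 0.58) / 2.580.
ρ_P = 0.8721·2.580 − 0.80 − 0.58 = 0.870.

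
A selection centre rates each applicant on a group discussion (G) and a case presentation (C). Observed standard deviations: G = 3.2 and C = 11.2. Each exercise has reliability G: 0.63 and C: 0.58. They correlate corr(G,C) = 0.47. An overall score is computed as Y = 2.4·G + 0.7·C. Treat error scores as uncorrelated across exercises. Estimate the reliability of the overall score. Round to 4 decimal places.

Var(Y) = 2.4²·3.2² + 0.7²·11.2² + 2·[1.68·3.2·11.2·0.47] = 120.448 + 56.5985 = 177.047.
Because errors are independent across components, Cov(Tᵢ,Tⱼ) = Cov(Xᵢ,Xⱼ); the off-diagonal part of the true-score variance is the same as above.
True-score variance = [2.4²·3.2²·0.63 + 0.7²·11.2²·0.58] + 56.5985 = 72.809 + 56.5985 = 129.407.
Reliability = 129.407 / 177.047 = 0.7309.

0.7309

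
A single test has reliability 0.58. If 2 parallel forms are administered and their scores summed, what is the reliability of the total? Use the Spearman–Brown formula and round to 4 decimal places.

0.7342

ρ_k = kρ / (1 + (k−1)ρ) = 2·0.58 / (1 + 1·0.58) = 1.160 / 1.580 = 0.7342.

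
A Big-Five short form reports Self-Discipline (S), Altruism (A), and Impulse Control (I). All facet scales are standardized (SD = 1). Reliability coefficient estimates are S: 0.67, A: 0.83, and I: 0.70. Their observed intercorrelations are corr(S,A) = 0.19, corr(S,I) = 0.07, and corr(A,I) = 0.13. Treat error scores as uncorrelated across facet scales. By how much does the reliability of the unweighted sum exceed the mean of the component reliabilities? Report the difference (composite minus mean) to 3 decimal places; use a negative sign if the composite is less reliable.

0.055

Var(sum) = 3 + 0.78 = 3.78; true-score variance = 2.2 + 0.78 = 2.98; composite reliability = 0.7884.
Mean component reliability = 0.7333.
Difference = 0.7884 − 0.7333 = 0.055.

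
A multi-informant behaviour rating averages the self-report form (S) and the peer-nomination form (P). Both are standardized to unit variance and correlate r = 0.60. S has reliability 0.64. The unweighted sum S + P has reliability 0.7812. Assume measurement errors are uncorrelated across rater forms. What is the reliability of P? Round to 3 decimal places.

Var(S+P) = 2 + 2·0.60 = 3.200.
True-score variance = ρ_S + ρ_P + 2·0.60, so 0.7812 = (0.64 + ρ_P + 1.20) / 3.200.
ρ_P = 0.7812·3.200 − 0.64 − 1.20 = 0.660.

0.660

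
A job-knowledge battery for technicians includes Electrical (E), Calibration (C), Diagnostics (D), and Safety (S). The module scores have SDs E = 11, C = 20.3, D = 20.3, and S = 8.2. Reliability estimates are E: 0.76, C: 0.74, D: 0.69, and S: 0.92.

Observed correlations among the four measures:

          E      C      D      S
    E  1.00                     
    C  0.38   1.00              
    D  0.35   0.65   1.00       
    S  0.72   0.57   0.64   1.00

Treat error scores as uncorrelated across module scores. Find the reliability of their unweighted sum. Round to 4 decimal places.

0.8881

Var(E+C+D+S) = 11² + 20.3² + 20.3² + 8.2² + 2·[11·20.3·0.38 + 11·20.3·0.35 + 11·8.2·0.72 + 20.3·20.3·0.65 + 20.3·8.2·0.57 + 20.3·8.2·0.64] = 1012.42 + 1394.46 = 2406.88.
With uncorrelated errors the cross-covariances are all true-score covariance, so they carry over unchanged; only the diagonal terms shrink to ρᵢσᵢ².
True-score variance = [11²·0.76 + 20.3²·0.74 + 20.3²·0.69 + 8.2²·0.92] + 1394.46 = 743.11 + 1394.46 = 2137.57.
Reliability = 2137.57 / 2406.88 = 0.8881.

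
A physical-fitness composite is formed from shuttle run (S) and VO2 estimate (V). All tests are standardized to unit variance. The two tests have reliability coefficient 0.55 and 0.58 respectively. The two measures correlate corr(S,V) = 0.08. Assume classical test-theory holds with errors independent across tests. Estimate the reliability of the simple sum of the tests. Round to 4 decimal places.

Var(S+V) = 2 + 2·[0.08] = 2 + 0.16 = 2.16.
With uncorrelated errors the cross-covariances are all true-score covariance, so they carry over unchanged; only the diagonal terms shrink to ρᵢσᵢ².
True-score variance = [0.55 + 0.58] + 0.16 = 1.13 + 0.16 = 1.29.
Reliability = 1.29 / 2.16 = 0.5972.

0.5972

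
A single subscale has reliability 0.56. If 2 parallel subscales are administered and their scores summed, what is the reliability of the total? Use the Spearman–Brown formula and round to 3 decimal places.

ρ_k = kρ / (1 + (k−1)ρ) = 2·0.56 / (1 + 1·0.56) = 1.120 / 1.560 = 0.718.

0.718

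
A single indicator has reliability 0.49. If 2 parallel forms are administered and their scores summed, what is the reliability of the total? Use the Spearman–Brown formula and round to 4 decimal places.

0.6577

ρ_k = kρ / (1 + (k−1)ρ) = 2·0.49 / (1 + 1·0.49) = 0.980 / 1.490 = 0.6577.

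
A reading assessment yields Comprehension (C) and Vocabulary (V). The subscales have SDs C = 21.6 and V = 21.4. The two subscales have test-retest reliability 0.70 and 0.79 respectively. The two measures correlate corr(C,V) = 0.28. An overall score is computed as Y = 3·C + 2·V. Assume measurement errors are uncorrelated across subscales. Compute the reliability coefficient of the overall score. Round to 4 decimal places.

0.7832

Var(Y) = 3²·21.6² + 2²·21.4² + 2·[6·21.6·21.4·0.28] = 6030.88 + 1553.13 = 7584.01.
With uncorrelated errors the cross-covariances are all true-score covariance, so they carry over unchanged; only the diagonal terms shrink to ρᵢσᵢ².
True-score variance = [3²·21.6²·0.70 + 2²·21.4²·0.79] + 1553.13 = 4386.48 + 1553.13 = 5939.61.
Reliability = 5939.61 / 7584.01 = 0.7832.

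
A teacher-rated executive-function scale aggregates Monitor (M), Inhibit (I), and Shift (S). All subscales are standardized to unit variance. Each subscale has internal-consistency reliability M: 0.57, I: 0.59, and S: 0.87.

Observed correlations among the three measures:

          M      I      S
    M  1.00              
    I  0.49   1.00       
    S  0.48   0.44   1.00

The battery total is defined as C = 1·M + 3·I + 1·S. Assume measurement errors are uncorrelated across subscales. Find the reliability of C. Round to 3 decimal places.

Var(C) = 1 + 3² + 1 + 2·[3·0.49 + 0.48 + 3·0.44] = 11 + 6.54 = 17.54.
Under uncorrelated errors the observed covariances equal the true-score covariances, so only the own-variance terms attenuate.
True-score variance = [0.57 + 3²·0.59 + 0.87] + 6.54 = 6.75 + 6.54 = 13.29.
Reliability = 13.29 / 17.54 = 0.758.

0.758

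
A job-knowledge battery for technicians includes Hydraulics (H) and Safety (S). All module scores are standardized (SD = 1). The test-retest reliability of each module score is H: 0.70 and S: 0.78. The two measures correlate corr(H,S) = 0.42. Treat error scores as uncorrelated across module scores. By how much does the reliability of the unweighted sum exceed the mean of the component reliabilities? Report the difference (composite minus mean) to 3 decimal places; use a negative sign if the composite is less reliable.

0.077

Var(sum) = 2 + 0.84 = 2.84; true-score variance = 1.48 + 0.84 = 2.32; composite reliability = 0.8169.
Mean component reliability = 0.7400.
Difference = 0.8169 − 0.7400 = 0.077.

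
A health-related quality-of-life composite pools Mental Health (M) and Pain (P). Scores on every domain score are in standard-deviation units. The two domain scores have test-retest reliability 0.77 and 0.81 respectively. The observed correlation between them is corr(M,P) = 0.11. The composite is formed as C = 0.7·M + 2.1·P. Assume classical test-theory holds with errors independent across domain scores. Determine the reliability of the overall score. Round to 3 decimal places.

0.818

Var(C) = 0.7² + 2.1² + 2·[1.47·0.11] = 4.9 + 0.3234 = 5.2234.
Under uncorrelated errors the observed covariances equal the true-score covariances, so only the own-variance terms attenuate.
True-score variance = [0.7²·0.77 + 2.1²·0.81] + 0.3234 = 3.9494 + 0.3234 = 4.2728.
Reliability = 4.2728 / 5.2234 = 0.818.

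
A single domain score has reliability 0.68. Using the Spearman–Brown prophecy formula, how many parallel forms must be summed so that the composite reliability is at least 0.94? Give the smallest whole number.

k ≥ ρ*(1−ρ₁)/(ρ₁(1−ρ*)) = 0.94·0.32 / (0.68·0.06) = 7.373.
Smallest integer k = 8.

8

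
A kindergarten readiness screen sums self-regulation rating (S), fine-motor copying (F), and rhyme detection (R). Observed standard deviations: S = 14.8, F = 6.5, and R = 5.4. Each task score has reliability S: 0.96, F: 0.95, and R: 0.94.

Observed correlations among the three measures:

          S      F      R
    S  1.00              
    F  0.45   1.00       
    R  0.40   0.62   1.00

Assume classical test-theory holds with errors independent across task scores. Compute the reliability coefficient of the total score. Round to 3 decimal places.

0.974

Var(S+F+R) = 14.8² + 6.5² + 5.4² + 2·[14.8·6.5·0.45 + 14.8·5.4·0.40 + 6.5·5.4·0.62] = 290.45 + 194.04 = 484.49.
Because errors are independent across components, Cov(Tᵢ,Tⱼ) = Cov(Xᵢ,Xⱼ); the off-diagonal part of the true-score variance is the same as above.
True-score variance = [14.8²·0.96 + 6.5²·0.95 + 5.4²·0.94] + 194.04 = 277.826 + 194.04 = 471.866.
Reliability = 471.866 / 484.49 = 0.974.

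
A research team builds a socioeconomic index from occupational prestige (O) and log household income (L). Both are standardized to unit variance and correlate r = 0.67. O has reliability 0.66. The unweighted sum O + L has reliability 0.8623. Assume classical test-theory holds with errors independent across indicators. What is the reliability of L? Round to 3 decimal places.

Var(O+L) = 2 + 2·0.67 = 3.340.
True-score variance = ρ_O + ρ_L + 2·0.67, so 0.8623 = (0.66 + ρ_L + 1.34) / 3.340.
ρ_L = 0.8623·3.340 − 0.66 − 1.34 = 0.880.

0.880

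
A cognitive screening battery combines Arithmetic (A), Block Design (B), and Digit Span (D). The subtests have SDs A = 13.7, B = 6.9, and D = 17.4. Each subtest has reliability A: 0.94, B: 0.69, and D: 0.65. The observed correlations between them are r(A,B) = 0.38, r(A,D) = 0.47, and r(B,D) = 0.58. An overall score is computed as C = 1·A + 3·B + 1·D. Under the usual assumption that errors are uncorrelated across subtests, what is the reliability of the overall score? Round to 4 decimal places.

0.8592

Var(C) = 13.7² + 3²·6.9² + 17.4² + 2·[3·13.7·6.9·0.38 + 13.7·17.4·0.47 + 3·6.9·17.4·0.58] = 918.94 + 857.414 = 1776.35.
Under uncorrelated errors the observed covariances equal the true-score covariances, so only the own-variance terms attenuate.
True-score variance = [13.7²·0.94 + 3²·6.9²·0.69 + 17.4²·0.65] + 857.414 = 668.881 + 857.414 = 1526.3.
Reliability = 1526.3 / 1776.35 = 0.8592.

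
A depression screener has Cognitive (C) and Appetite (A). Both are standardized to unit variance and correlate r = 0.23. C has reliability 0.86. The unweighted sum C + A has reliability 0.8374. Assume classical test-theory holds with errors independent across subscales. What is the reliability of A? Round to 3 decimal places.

0.740

Var(C+A) = 2 + 2·0.23 = 2.460.
True-score variance = ρ_C + ρ_A + 2·0.23, so 0.8374 = (0.86 + ρ_A + 0.46) / 2.460.
ρ_A = 0.8374·2.460 − 0.86 − 0.46 = 0.740.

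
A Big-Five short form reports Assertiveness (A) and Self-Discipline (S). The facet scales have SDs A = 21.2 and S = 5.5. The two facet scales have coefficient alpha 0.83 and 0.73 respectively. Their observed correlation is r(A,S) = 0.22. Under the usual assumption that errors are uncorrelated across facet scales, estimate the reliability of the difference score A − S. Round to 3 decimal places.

0.803

Var(A−S) = 21.2² + 5.5² − 2·21.2·5.5·0.22 = 479.69 − 51.304 = 428.386.
Under uncorrelated errors the observed covariances equal the true-score covariances, so only the own-variance terms attenuate.
True-score variance = [21.2²·0.83 + 5.5²·0.73] − 51.304 = 395.118 − 51.304 = 343.814.
Reliability = 343.814 / 428.386 = 0.803.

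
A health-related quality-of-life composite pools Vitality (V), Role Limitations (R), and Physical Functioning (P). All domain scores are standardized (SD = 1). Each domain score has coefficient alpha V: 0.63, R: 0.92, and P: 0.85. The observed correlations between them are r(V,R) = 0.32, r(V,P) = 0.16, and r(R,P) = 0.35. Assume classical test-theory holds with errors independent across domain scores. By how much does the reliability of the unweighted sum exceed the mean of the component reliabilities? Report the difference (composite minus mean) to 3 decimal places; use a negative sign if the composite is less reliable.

0.071

Var(sum) = 3 + 1.66 = 4.66; true-score variance = 2.4 + 1.66 = 4.06; composite reliability = 0.8712.
Mean component reliability = 0.8000.
Difference = 0.8712 − 0.8000 = 0.071.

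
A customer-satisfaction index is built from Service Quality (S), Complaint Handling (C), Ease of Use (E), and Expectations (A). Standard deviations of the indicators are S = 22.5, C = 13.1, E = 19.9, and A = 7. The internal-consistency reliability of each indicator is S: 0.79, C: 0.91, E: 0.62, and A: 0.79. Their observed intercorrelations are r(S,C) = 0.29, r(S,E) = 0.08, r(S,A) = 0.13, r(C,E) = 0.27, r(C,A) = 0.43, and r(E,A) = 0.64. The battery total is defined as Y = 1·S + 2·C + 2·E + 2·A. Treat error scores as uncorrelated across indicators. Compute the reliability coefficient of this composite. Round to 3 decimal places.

0.842

Var(Y) = 22.5² + 2²·13.1² + 2²·19.9² + 2²·7² + 2·[2·22.5·13.1·0.29 + 2·22.5·19.9·0.08 + 2·22.5·7·0.13 + 4·13.1·19.9·0.27 + 4·13.1·7·0.43 + 4·19.9·7·0.64] = 2972.73 + 2158.84 = 5131.57.
Under uncorrelated errors the observed covariances equal the true-score covariances, so only the own-variance terms attenuate.
True-score variance = [22.5²·0.79 + 2²·13.1²·0.91 + 2²·19.9²·0.62 + 2²·7²·0.79] + 2158.84 = 2161.54 + 2158.84 = 4320.39.
Reliability = 4320.39 / 5131.57 = 0.842.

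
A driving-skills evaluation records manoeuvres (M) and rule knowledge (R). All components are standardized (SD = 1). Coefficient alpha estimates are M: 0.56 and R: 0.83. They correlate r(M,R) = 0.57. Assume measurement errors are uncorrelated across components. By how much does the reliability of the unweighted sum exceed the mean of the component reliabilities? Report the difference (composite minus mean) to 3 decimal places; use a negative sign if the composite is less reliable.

Var(sum) = 2 + 1.14 = 3.14; true-score variance = 1.39 + 1.14 = 2.53; composite reliability = 0.8057.
Mean component reliability = 0.6950.
Difference = 0.8057 − 0.6950 = 0.111.

0.111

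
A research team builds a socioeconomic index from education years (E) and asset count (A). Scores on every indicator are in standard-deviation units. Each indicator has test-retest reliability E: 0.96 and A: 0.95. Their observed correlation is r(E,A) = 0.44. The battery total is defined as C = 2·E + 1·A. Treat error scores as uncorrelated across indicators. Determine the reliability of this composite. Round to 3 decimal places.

0.969

Var(C) = 2² + 1 + 2·[2·0.44] = 5 + 1.76 = 6.76.
Under uncorrelated errors the observed covariances equal the true-score covariances, so only the own-variance terms attenuate.
True-score variance = [2²·0.96 + 0.95] + 1.76 = 4.79 + 1.76 = 6.55.
Reliability = 6.55 / 6.76 = 0.969.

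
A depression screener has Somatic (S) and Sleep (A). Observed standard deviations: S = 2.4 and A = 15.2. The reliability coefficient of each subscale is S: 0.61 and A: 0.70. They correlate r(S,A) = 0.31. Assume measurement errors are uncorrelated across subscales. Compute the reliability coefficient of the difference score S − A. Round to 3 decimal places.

Var(S−A) = 2.4² + 15.2² − 2·2.4·15.2·0.31 = 236.8 − 22.6176 = 214.182.
Under uncorrelated errors the observed covariances equal the true-score covariances, so only the own-variance terms attenuate.
True-score variance = [2.4²·0.61 + 15.2²·0.70] − 22.6176 = 165.242 − 22.6176 = 142.624.
Reliability = 142.624 / 214.182 = 0.666.

0.666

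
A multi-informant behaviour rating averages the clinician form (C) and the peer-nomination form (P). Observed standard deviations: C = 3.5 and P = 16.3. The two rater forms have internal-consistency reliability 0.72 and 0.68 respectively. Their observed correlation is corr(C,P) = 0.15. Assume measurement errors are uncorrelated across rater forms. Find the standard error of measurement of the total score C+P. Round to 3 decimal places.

9.405

Var(total) = 277.94 + 17.115 = 295.055.
True-score variance = 189.489 + 17.115 = 206.604, so reliability = 0.7002.
Error variance = 295.055 − 206.604 = 88.4508; SEM = √88.4508 = 9.405.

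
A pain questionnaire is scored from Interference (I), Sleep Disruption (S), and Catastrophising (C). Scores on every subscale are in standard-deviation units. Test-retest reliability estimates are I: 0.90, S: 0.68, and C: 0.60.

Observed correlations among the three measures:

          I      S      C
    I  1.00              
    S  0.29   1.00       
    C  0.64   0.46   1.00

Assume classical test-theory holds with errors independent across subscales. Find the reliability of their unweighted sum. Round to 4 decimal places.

0.8581

Var(I+S+C) = 3 + 2·[0.29 + 0.64 + 0.46] = 3 + 2.78 = 5.78.
Under uncorrelated errors the observed covariances equal the true-score covariances, so only the own-variance terms attenuate.
True-score variance = [0.90 + 0.68 + 0.60] + 2.78 = 2.18 + 2.78 = 4.96.
Reliability = 4.96 / 5.78 = 0.8581.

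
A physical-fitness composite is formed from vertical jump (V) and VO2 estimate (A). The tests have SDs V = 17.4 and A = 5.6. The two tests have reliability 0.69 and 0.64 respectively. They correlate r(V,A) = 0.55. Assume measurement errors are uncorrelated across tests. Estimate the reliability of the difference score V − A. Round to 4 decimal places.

0.5367

Var(V−A) = 17.4² + 5.6² − 2·17.4·5.6·0.55 = 334.12 − 107.184 = 226.936.
Under uncorrelated errors the observed covariances equal the true-score covariances, so only the own-variance terms attenuate.
True-score variance = [17.4²·0.69 + 5.6²·0.64] − 107.184 = 228.975 − 107.184 = 121.791.
Reliability = 121.791 / 226.936 = 0.5367.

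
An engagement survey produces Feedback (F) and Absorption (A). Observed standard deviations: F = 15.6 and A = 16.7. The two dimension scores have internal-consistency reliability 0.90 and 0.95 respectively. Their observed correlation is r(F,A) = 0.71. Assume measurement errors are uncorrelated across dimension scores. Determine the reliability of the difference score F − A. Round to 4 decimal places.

Var(F−A) = 15.6² + 16.7² − 2·15.6·16.7·0.71 = 522.25 − 369.938 = 152.312.
With uncorrelated errors the cross-covariances are all true-score covariance, so they carry over unchanged; only the diagonal terms shrink to ρᵢσᵢ².
True-score variance = [15.6²·0.90 + 16.7²·0.95] − 369.938 = 483.969 − 369.938 = 114.031.
Reliability = 114.031 / 152.312 = 0.7487.

0.7487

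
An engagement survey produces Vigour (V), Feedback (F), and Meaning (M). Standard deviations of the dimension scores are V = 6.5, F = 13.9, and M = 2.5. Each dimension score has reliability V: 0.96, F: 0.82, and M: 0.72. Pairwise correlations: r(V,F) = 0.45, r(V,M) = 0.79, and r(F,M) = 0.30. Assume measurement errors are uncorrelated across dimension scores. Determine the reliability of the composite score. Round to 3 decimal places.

Var(V+F+M) = 6.5² + 13.9² + 2.5² + 2·[6.5·13.9·0.45 + 6.5·2.5·0.79 + 13.9·2.5·0.30] = 241.71 + 127.84 = 369.55.
Because errors are independent across components, Cov(Tᵢ,Tⱼ) = Cov(Xᵢ,Xⱼ); the off-diagonal part of the true-score variance is the same as above.
True-score variance = [6.5²·0.96 + 13.9²·0.82 + 2.5²·0.72] + 127.84 = 203.492 + 127.84 = 331.332.
Reliability = 331.332 / 369.55 = 0.897.

0.897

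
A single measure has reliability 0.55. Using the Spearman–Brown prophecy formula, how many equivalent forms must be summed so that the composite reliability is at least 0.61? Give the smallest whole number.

k ≥ ρ*(1−ρ₁)/(ρ₁(1−ρ*)) = 0.61·0.45 / (0.55·0.39) = 1.280.
Smallest integer k = 2.

2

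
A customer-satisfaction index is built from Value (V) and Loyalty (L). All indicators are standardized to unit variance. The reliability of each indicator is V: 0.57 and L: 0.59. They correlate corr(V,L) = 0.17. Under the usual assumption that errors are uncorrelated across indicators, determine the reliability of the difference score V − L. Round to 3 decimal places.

Var(V−L) = 1 + 1 − 2·0.17 = 2 − 0.34 = 1.66.
Because errors are independent across components, Cov(Tᵢ,Tⱼ) = Cov(Xᵢ,Xⱼ); the off-diagonal part of the true-score variance is the same as above.
True-score variance = [0.57 + 0.59] − 0.34 = 1.16 − 0.34 = 0.82.
Reliability = 0.82 / 1.66 = 0.494.

0.494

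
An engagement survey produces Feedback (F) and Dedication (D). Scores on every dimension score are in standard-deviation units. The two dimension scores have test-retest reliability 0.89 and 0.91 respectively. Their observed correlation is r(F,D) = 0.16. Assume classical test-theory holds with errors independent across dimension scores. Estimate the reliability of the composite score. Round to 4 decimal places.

Var(F+D) = 2 + 2·[0.16] = 2 + 0.32 = 2.32.
With uncorrelated errors the cross-covariances are all true-score covariance, so they carry over unchanged; only the diagonal terms shrink to ρᵢσᵢ².
True-score variance = [0.89 + 0.91] + 0.32 = 1.8 + 0.32 = 2.12.
Reliability = 2.12 / 2.32 = 0.9138.

0.9138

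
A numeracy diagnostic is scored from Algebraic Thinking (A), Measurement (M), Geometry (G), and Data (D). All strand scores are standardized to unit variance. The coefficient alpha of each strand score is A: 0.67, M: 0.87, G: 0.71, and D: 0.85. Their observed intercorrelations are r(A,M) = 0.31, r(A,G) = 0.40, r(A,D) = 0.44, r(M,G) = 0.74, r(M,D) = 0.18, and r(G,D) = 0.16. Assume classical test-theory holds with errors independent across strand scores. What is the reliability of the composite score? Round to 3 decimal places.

Var(A+M+G+D) = 4 + 2·[0.31 + 0.40 + 0.44 + 0.74 + 0.18 + 0.16] = 4 + 4.46 = 8.46.
Because errors are independent across components, Cov(Tᵢ,Tⱼ) = Cov(Xᵢ,Xⱼ); the off-diagonal part of the true-score variance is the same as above.
True-score variance = [0.67 + 0.87 + 0.71 + 0.85] + 4.46 = 3.1 + 4.46 = 7.56.
Reliability = 7.56 / 8.46 = 0.894.

0.894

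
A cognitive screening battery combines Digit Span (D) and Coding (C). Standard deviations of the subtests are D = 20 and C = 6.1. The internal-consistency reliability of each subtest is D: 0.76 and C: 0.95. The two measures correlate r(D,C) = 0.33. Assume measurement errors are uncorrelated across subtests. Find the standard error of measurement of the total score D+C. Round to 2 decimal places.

9.89

Var(total) = 437.21 + 80.52 = 517.73.
True-score variance = 339.349 + 80.52 = 419.87, so reliability = 0.8110.
Error variance = 517.73 − 419.87 = 97.8605; SEM = √97.8605 = 9.89.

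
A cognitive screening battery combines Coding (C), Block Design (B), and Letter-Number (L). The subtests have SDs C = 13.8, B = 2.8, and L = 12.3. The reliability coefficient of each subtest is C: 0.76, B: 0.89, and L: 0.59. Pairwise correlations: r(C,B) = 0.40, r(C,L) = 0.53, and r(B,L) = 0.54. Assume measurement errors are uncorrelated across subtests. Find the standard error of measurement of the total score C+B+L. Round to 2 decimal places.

10.42

Var(total) = 349.57 + 248.032 = 597.602.
True-score variance = 240.973 + 248.032 = 489.005, so reliability = 0.8183.
Error variance = 597.602 − 489.005 = 108.597; SEM = √108.597 = 10.42.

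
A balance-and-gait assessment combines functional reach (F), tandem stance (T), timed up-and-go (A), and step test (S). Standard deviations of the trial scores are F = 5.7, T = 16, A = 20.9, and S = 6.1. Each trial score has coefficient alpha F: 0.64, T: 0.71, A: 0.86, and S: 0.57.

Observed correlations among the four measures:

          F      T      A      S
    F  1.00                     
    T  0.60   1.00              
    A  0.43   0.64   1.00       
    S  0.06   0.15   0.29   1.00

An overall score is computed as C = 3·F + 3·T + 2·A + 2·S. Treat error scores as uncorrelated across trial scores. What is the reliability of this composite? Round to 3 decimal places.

Var(C) = 3²·5.7² + 3²·16² + 2²·20.9² + 2²·6.1² + 2·[9·5.7·16·0.60 + 6·5.7·20.9·0.43 + 6·5.7·6.1·0.06 + 6·16·20.9·0.64 + 6·16·6.1·0.15 + 4·20.9·6.1·0.29] = 4492.49 + 4664.35 = 9156.84.
With uncorrelated errors the cross-covariances are all true-score covariance, so they carry over unchanged; only the diagonal terms shrink to ρᵢσᵢ².
True-score variance = [3²·5.7²·0.64 + 3²·16²·0.71 + 2²·20.9²·0.86 + 2²·6.1²·0.57] + 4664.35 = 3410.45 + 4664.35 = 8074.8.
Reliability = 8074.8 / 9156.84 = 0.882.

0.882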